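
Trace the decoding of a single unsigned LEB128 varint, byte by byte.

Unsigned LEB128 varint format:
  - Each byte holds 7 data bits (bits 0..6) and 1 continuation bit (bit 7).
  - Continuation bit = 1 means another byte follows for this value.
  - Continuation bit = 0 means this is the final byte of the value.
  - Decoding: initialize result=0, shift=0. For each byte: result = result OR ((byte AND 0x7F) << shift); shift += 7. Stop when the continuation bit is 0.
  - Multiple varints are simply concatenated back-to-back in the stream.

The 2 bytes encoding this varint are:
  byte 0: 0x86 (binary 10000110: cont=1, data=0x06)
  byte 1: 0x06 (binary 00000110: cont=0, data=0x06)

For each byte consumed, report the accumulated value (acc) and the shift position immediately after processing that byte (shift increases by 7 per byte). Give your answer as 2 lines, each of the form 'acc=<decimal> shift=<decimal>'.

Answer: acc=6 shift=7
acc=774 shift=14

Derivation:
byte 0=0x86: payload=0x06=6, contrib = 6<<0 = 6; acc -> 6, shift -> 7
byte 1=0x06: payload=0x06=6, contrib = 6<<7 = 768; acc -> 774, shift -> 14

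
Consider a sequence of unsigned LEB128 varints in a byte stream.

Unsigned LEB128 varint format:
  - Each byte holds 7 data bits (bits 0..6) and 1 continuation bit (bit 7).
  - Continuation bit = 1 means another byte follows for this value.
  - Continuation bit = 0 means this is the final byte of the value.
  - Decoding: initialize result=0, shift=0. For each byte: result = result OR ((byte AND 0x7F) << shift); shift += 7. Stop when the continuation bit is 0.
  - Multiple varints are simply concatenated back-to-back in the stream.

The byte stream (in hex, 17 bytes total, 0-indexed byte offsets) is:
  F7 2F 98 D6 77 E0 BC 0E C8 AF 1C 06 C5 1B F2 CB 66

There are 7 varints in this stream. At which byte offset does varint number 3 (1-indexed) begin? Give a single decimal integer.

  byte[0]=0xF7 cont=1 payload=0x77=119: acc |= 119<<0 -> acc=119 shift=7
  byte[1]=0x2F cont=0 payload=0x2F=47: acc |= 47<<7 -> acc=6135 shift=14 [end]
Varint 1: bytes[0:2] = F7 2F -> value 6135 (2 byte(s))
  byte[2]=0x98 cont=1 payload=0x18=24: acc |= 24<<0 -> acc=24 shift=7
  byte[3]=0xD6 cont=1 payload=0x56=86: acc |= 86<<7 -> acc=11032 shift=14
  byte[4]=0x77 cont=0 payload=0x77=119: acc |= 119<<14 -> acc=1960728 shift=21 [end]
Varint 2: bytes[2:5] = 98 D6 77 -> value 1960728 (3 byte(s))
  byte[5]=0xE0 cont=1 payload=0x60=96: acc |= 96<<0 -> acc=96 shift=7
  byte[6]=0xBC cont=1 payload=0x3C=60: acc |= 60<<7 -> acc=7776 shift=14
  byte[7]=0x0E cont=0 payload=0x0E=14: acc |= 14<<14 -> acc=237152 shift=21 [end]
Varint 3: bytes[5:8] = E0 BC 0E -> value 237152 (3 byte(s))
  byte[8]=0xC8 cont=1 payload=0x48=72: acc |= 72<<0 -> acc=72 shift=7
  byte[9]=0xAF cont=1 payload=0x2F=47: acc |= 47<<7 -> acc=6088 shift=14
  byte[10]=0x1C cont=0 payload=0x1C=28: acc |= 28<<14 -> acc=464840 shift=21 [end]
Varint 4: bytes[8:11] = C8 AF 1C -> value 464840 (3 byte(s))
  byte[11]=0x06 cont=0 payload=0x06=6: acc |= 6<<0 -> acc=6 shift=7 [end]
Varint 5: bytes[11:12] = 06 -> value 6 (1 byte(s))
  byte[12]=0xC5 cont=1 payload=0x45=69: acc |= 69<<0 -> acc=69 shift=7
  byte[13]=0x1B cont=0 payload=0x1B=27: acc |= 27<<7 -> acc=3525 shift=14 [end]
Varint 6: bytes[12:14] = C5 1B -> value 3525 (2 byte(s))
  byte[14]=0xF2 cont=1 payload=0x72=114: acc |= 114<<0 -> acc=114 shift=7
  byte[15]=0xCB cont=1 payload=0x4B=75: acc |= 75<<7 -> acc=9714 shift=14
  byte[16]=0x66 cont=0 payload=0x66=102: acc |= 102<<14 -> acc=1680882 shift=21 [end]
Varint 7: bytes[14:17] = F2 CB 66 -> value 1680882 (3 byte(s))

Answer: 5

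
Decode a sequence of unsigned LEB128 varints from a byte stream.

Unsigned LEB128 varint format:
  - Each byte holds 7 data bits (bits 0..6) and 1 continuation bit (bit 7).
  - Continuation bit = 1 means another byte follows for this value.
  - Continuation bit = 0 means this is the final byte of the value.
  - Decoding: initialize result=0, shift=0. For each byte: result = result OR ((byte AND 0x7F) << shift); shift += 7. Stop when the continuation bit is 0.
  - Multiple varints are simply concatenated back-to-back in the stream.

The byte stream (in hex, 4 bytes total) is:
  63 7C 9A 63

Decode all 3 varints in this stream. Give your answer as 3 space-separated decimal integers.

Answer: 99 124 12698

Derivation:
  byte[0]=0x63 cont=0 payload=0x63=99: acc |= 99<<0 -> acc=99 shift=7 [end]
Varint 1: bytes[0:1] = 63 -> value 99 (1 byte(s))
  byte[1]=0x7C cont=0 payload=0x7C=124: acc |= 124<<0 -> acc=124 shift=7 [end]
Varint 2: bytes[1:2] = 7C -> value 124 (1 byte(s))
  byte[2]=0x9A cont=1 payload=0x1A=26: acc |= 26<<0 -> acc=26 shift=7
  byte[3]=0x63 cont=0 payload=0x63=99: acc |= 99<<7 -> acc=12698 shift=14 [end]
Varint 3: bytes[2:4] = 9A 63 -> value 12698 (2 byte(s))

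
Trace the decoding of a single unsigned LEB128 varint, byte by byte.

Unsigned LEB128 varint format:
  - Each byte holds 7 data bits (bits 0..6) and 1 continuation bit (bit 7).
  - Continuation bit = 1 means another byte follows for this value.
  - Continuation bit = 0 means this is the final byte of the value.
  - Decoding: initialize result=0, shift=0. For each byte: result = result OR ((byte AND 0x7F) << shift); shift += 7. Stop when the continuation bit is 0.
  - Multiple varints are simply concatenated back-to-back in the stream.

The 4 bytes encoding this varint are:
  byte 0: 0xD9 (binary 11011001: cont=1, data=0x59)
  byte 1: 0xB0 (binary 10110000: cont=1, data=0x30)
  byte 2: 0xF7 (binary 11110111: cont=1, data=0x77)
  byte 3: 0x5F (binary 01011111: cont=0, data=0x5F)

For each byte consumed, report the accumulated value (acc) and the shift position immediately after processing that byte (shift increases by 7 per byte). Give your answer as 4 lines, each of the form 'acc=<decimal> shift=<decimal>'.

Answer: acc=89 shift=7
acc=6233 shift=14
acc=1955929 shift=21
acc=201185369 shift=28

Derivation:
byte 0=0xD9: payload=0x59=89, contrib = 89<<0 = 89; acc -> 89, shift -> 7
byte 1=0xB0: payload=0x30=48, contrib = 48<<7 = 6144; acc -> 6233, shift -> 14
byte 2=0xF7: payload=0x77=119, contrib = 119<<14 = 1949696; acc -> 1955929, shift -> 21
byte 3=0x5F: payload=0x5F=95, contrib = 95<<21 = 199229440; acc -> 201185369, shift -> 28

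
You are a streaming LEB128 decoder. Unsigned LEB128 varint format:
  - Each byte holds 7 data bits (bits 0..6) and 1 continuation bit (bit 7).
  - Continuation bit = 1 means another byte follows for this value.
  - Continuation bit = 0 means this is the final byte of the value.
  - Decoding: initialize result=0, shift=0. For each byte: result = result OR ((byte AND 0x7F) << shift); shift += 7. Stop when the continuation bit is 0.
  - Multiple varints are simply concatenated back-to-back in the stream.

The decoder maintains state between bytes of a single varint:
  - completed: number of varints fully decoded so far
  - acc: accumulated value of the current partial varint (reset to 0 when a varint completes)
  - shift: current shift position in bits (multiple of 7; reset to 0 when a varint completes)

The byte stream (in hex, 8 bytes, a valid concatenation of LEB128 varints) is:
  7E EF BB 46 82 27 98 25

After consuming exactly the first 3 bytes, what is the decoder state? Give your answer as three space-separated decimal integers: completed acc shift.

byte[0]=0x7E cont=0 payload=0x7E: varint #1 complete (value=126); reset -> completed=1 acc=0 shift=0
byte[1]=0xEF cont=1 payload=0x6F: acc |= 111<<0 -> completed=1 acc=111 shift=7
byte[2]=0xBB cont=1 payload=0x3B: acc |= 59<<7 -> completed=1 acc=7663 shift=14

Answer: 1 7663 14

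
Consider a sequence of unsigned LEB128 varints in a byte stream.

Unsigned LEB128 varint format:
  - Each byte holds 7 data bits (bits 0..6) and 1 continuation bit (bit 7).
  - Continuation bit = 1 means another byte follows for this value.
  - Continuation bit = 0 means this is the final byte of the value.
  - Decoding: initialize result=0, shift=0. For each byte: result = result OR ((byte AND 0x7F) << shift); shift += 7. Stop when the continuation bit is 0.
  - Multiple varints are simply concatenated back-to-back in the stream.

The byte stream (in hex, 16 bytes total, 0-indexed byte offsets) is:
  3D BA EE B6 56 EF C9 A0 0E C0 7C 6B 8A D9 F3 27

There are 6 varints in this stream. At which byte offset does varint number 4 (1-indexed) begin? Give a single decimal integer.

Answer: 9

Derivation:
  byte[0]=0x3D cont=0 payload=0x3D=61: acc |= 61<<0 -> acc=61 shift=7 [end]
Varint 1: bytes[0:1] = 3D -> value 61 (1 byte(s))
  byte[1]=0xBA cont=1 payload=0x3A=58: acc |= 58<<0 -> acc=58 shift=7
  byte[2]=0xEE cont=1 payload=0x6E=110: acc |= 110<<7 -> acc=14138 shift=14
  byte[3]=0xB6 cont=1 payload=0x36=54: acc |= 54<<14 -> acc=898874 shift=21
  byte[4]=0x56 cont=0 payload=0x56=86: acc |= 86<<21 -> acc=181253946 shift=28 [end]
Varint 2: bytes[1:5] = BA EE B6 56 -> value 181253946 (4 byte(s))
  byte[5]=0xEF cont=1 payload=0x6F=111: acc |= 111<<0 -> acc=111 shift=7
  byte[6]=0xC9 cont=1 payload=0x49=73: acc |= 73<<7 -> acc=9455 shift=14
  byte[7]=0xA0 cont=1 payload=0x20=32: acc |= 32<<14 -> acc=533743 shift=21
  byte[8]=0x0E cont=0 payload=0x0E=14: acc |= 14<<21 -> acc=29893871 shift=28 [end]
Varint 3: bytes[5:9] = EF C9 A0 0E -> value 29893871 (4 byte(s))
  byte[9]=0xC0 cont=1 payload=0x40=64: acc |= 64<<0 -> acc=64 shift=7
  byte[10]=0x7C cont=0 payload=0x7C=124: acc |= 124<<7 -> acc=15936 shift=14 [end]
Varint 4: bytes[9:11] = C0 7C -> value 15936 (2 byte(s))
  byte[11]=0x6B cont=0 payload=0x6B=107: acc |= 107<<0 -> acc=107 shift=7 [end]
Varint 5: bytes[11:12] = 6B -> value 107 (1 byte(s))
  byte[12]=0x8A cont=1 payload=0x0A=10: acc |= 10<<0 -> acc=10 shift=7
  byte[13]=0xD9 cont=1 payload=0x59=89: acc |= 89<<7 -> acc=11402 shift=14
  byte[14]=0xF3 cont=1 payload=0x73=115: acc |= 115<<14 -> acc=1895562 shift=21
  byte[15]=0x27 cont=0 payload=0x27=39: acc |= 39<<21 -> acc=83684490 shift=28 [end]
Varint 6: bytes[12:16] = 8A D9 F3 27 -> value 83684490 (4 byte(s))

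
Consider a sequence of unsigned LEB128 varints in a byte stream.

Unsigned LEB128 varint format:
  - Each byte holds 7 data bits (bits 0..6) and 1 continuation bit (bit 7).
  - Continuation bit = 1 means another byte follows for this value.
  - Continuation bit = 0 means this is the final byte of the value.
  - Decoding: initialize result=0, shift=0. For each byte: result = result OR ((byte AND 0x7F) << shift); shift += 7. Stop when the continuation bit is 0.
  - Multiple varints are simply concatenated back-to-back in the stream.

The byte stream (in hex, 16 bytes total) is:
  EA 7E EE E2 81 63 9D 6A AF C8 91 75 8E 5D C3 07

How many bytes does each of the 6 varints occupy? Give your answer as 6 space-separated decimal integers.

  byte[0]=0xEA cont=1 payload=0x6A=106: acc |= 106<<0 -> acc=106 shift=7
  byte[1]=0x7E cont=0 payload=0x7E=126: acc |= 126<<7 -> acc=16234 shift=14 [end]
Varint 1: bytes[0:2] = EA 7E -> value 16234 (2 byte(s))
  byte[2]=0xEE cont=1 payload=0x6E=110: acc |= 110<<0 -> acc=110 shift=7
  byte[3]=0xE2 cont=1 payload=0x62=98: acc |= 98<<7 -> acc=12654 shift=14
  byte[4]=0x81 cont=1 payload=0x01=1: acc |= 1<<14 -> acc=29038 shift=21
  byte[5]=0x63 cont=0 payload=0x63=99: acc |= 99<<21 -> acc=207647086 shift=28 [end]
Varint 2: bytes[2:6] = EE E2 81 63 -> value 207647086 (4 byte(s))
  byte[6]=0x9D cont=1 payload=0x1D=29: acc |= 29<<0 -> acc=29 shift=7
  byte[7]=0x6A cont=0 payload=0x6A=106: acc |= 106<<7 -> acc=13597 shift=14 [end]
Varint 3: bytes[6:8] = 9D 6A -> value 13597 (2 byte(s))
  byte[8]=0xAF cont=1 payload=0x2F=47: acc |= 47<<0 -> acc=47 shift=7
  byte[9]=0xC8 cont=1 payload=0x48=72: acc |= 72<<7 -> acc=9263 shift=14
  byte[10]=0x91 cont=1 payload=0x11=17: acc |= 17<<14 -> acc=287791 shift=21
  byte[11]=0x75 cont=0 payload=0x75=117: acc |= 117<<21 -> acc=245654575 shift=28 [end]
Varint 4: bytes[8:12] = AF C8 91 75 -> value 245654575 (4 byte(s))
  byte[12]=0x8E cont=1 payload=0x0E=14: acc |= 14<<0 -> acc=14 shift=7
  byte[13]=0x5D cont=0 payload=0x5D=93: acc |= 93<<7 -> acc=11918 shift=14 [end]
Varint 5: bytes[12:14] = 8E 5D -> value 11918 (2 byte(s))
  byte[14]=0xC3 cont=1 payload=0x43=67: acc |= 67<<0 -> acc=67 shift=7
  byte[15]=0x07 cont=0 payload=0x07=7: acc |= 7<<7 -> acc=963 shift=14 [end]
Varint 6: bytes[14:16] = C3 07 -> value 963 (2 byte(s))

Answer: 2 4 2 4 2 2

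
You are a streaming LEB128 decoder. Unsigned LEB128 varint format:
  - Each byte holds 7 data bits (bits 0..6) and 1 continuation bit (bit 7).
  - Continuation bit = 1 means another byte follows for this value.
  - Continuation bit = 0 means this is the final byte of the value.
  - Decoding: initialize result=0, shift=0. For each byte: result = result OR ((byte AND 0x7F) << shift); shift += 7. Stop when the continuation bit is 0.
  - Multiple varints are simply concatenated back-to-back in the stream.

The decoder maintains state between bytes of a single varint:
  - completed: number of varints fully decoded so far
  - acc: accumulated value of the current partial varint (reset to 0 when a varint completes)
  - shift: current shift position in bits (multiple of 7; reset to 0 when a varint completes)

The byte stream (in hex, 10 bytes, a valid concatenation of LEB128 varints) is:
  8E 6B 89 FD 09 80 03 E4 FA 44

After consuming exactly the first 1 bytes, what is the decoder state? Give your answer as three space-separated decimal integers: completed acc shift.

byte[0]=0x8E cont=1 payload=0x0E: acc |= 14<<0 -> completed=0 acc=14 shift=7

Answer: 0 14 7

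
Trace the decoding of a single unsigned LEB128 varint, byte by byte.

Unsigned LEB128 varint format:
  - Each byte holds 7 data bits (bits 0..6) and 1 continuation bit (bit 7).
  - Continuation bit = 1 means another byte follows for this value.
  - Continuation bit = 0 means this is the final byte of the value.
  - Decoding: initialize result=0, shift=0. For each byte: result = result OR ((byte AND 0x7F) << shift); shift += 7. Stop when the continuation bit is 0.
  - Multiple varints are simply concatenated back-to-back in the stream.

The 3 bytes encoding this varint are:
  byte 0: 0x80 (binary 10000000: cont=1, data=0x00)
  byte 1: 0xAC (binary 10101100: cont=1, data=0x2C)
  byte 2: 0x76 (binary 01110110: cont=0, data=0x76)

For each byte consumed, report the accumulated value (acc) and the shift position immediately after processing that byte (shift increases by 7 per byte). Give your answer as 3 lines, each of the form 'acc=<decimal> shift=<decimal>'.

Answer: acc=0 shift=7
acc=5632 shift=14
acc=1938944 shift=21

Derivation:
byte 0=0x80: payload=0x00=0, contrib = 0<<0 = 0; acc -> 0, shift -> 7
byte 1=0xAC: payload=0x2C=44, contrib = 44<<7 = 5632; acc -> 5632, shift -> 14
byte 2=0x76: payload=0x76=118, contrib = 118<<14 = 1933312; acc -> 1938944, shift -> 21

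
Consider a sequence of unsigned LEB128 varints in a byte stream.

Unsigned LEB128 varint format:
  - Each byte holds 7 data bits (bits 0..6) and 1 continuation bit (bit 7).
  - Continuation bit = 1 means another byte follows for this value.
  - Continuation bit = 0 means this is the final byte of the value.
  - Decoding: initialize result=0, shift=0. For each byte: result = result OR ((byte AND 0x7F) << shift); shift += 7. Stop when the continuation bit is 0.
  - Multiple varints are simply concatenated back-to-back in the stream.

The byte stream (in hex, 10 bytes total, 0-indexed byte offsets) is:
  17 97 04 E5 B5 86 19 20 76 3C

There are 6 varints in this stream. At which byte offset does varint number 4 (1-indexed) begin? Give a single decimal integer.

Answer: 7

Derivation:
  byte[0]=0x17 cont=0 payload=0x17=23: acc |= 23<<0 -> acc=23 shift=7 [end]
Varint 1: bytes[0:1] = 17 -> value 23 (1 byte(s))
  byte[1]=0x97 cont=1 payload=0x17=23: acc |= 23<<0 -> acc=23 shift=7
  byte[2]=0x04 cont=0 payload=0x04=4: acc |= 4<<7 -> acc=535 shift=14 [end]
Varint 2: bytes[1:3] = 97 04 -> value 535 (2 byte(s))
  byte[3]=0xE5 cont=1 payload=0x65=101: acc |= 101<<0 -> acc=101 shift=7
  byte[4]=0xB5 cont=1 payload=0x35=53: acc |= 53<<7 -> acc=6885 shift=14
  byte[5]=0x86 cont=1 payload=0x06=6: acc |= 6<<14 -> acc=105189 shift=21
  byte[6]=0x19 cont=0 payload=0x19=25: acc |= 25<<21 -> acc=52533989 shift=28 [end]
Varint 3: bytes[3:7] = E5 B5 86 19 -> value 52533989 (4 byte(s))
  byte[7]=0x20 cont=0 payload=0x20=32: acc |= 32<<0 -> acc=32 shift=7 [end]
Varint 4: bytes[7:8] = 20 -> value 32 (1 byte(s))
  byte[8]=0x76 cont=0 payload=0x76=118: acc |= 118<<0 -> acc=118 shift=7 [end]
Varint 5: bytes[8:9] = 76 -> value 118 (1 byte(s))
  byte[9]=0x3C cont=0 payload=0x3C=60: acc |= 60<<0 -> acc=60 shift=7 [end]
Varint 6: bytes[9:10] = 3C -> value 60 (1 byte(s))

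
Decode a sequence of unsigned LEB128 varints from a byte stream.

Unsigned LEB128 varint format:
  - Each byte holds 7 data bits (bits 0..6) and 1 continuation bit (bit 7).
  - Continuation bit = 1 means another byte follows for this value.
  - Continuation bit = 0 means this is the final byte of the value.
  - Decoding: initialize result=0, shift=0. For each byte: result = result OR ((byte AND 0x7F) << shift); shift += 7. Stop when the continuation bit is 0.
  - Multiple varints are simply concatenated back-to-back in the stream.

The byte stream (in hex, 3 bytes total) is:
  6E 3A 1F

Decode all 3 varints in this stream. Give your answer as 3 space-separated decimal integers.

  byte[0]=0x6E cont=0 payload=0x6E=110: acc |= 110<<0 -> acc=110 shift=7 [end]
Varint 1: bytes[0:1] = 6E -> value 110 (1 byte(s))
  byte[1]=0x3A cont=0 payload=0x3A=58: acc |= 58<<0 -> acc=58 shift=7 [end]
Varint 2: bytes[1:2] = 3A -> value 58 (1 byte(s))
  byte[2]=0x1F cont=0 payload=0x1F=31: acc |= 31<<0 -> acc=31 shift=7 [end]
Varint 3: bytes[2:3] = 1F -> value 31 (1 byte(s))

Answer: 110 58 31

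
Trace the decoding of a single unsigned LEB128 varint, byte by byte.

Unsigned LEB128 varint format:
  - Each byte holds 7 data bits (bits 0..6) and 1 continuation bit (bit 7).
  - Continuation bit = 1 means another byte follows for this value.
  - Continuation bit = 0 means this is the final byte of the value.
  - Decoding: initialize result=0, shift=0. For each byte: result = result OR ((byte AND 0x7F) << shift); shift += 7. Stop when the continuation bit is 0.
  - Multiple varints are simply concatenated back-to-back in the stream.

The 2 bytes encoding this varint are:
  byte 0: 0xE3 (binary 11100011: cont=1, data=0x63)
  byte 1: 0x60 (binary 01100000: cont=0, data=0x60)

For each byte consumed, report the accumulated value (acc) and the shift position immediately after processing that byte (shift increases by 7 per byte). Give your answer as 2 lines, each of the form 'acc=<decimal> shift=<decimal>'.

byte 0=0xE3: payload=0x63=99, contrib = 99<<0 = 99; acc -> 99, shift -> 7
byte 1=0x60: payload=0x60=96, contrib = 96<<7 = 12288; acc -> 12387, shift -> 14

Answer: acc=99 shift=7
acc=12387 shift=14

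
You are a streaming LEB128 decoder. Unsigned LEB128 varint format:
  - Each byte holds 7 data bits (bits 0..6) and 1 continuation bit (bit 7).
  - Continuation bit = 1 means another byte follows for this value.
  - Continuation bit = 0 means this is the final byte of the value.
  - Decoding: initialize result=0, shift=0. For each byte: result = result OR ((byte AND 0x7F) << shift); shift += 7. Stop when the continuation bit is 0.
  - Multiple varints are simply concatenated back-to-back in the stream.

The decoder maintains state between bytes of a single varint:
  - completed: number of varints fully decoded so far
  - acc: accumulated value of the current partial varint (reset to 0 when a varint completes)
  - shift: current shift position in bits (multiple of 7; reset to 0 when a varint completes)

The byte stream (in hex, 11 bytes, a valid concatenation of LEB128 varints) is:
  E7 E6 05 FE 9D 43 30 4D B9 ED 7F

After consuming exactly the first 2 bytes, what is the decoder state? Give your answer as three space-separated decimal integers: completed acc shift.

byte[0]=0xE7 cont=1 payload=0x67: acc |= 103<<0 -> completed=0 acc=103 shift=7
byte[1]=0xE6 cont=1 payload=0x66: acc |= 102<<7 -> completed=0 acc=13159 shift=14

Answer: 0 13159 14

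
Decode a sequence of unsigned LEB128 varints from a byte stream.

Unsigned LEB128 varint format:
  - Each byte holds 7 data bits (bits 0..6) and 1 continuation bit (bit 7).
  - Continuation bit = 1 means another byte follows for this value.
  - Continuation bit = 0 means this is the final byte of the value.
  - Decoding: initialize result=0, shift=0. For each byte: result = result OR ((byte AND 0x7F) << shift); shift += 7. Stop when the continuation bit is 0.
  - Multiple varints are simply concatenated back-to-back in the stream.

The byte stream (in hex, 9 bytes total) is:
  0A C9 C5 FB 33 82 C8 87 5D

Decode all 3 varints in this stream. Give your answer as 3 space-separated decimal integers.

Answer: 10 108978889 195159042

Derivation:
  byte[0]=0x0A cont=0 payload=0x0A=10: acc |= 10<<0 -> acc=10 shift=7 [end]
Varint 1: bytes[0:1] = 0A -> value 10 (1 byte(s))
  byte[1]=0xC9 cont=1 payload=0x49=73: acc |= 73<<0 -> acc=73 shift=7
  byte[2]=0xC5 cont=1 payload=0x45=69: acc |= 69<<7 -> acc=8905 shift=14
  byte[3]=0xFB cont=1 payload=0x7B=123: acc |= 123<<14 -> acc=2024137 shift=21
  byte[4]=0x33 cont=0 payload=0x33=51: acc |= 51<<21 -> acc=108978889 shift=28 [end]
Varint 2: bytes[1:5] = C9 C5 FB 33 -> value 108978889 (4 byte(s))
  byte[5]=0x82 cont=1 payload=0x02=2: acc |= 2<<0 -> acc=2 shift=7
  byte[6]=0xC8 cont=1 payload=0x48=72: acc |= 72<<7 -> acc=9218 shift=14
  byte[7]=0x87 cont=1 payload=0x07=7: acc |= 7<<14 -> acc=123906 shift=21
  byte[8]=0x5D cont=0 payload=0x5D=93: acc |= 93<<21 -> acc=195159042 shift=28 [end]
Varint 3: bytes[5:9] = 82 C8 87 5D -> value 195159042 (4 byte(s))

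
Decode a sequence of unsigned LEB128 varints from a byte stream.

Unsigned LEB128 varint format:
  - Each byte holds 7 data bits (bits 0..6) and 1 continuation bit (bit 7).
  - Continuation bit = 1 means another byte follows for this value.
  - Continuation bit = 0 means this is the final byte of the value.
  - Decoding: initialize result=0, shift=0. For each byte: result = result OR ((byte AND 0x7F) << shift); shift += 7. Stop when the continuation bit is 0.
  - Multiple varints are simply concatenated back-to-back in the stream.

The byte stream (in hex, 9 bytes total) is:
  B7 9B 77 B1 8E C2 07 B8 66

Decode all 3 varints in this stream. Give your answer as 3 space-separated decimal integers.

  byte[0]=0xB7 cont=1 payload=0x37=55: acc |= 55<<0 -> acc=55 shift=7
  byte[1]=0x9B cont=1 payload=0x1B=27: acc |= 27<<7 -> acc=3511 shift=14
  byte[2]=0x77 cont=0 payload=0x77=119: acc |= 119<<14 -> acc=1953207 shift=21 [end]
Varint 1: bytes[0:3] = B7 9B 77 -> value 1953207 (3 byte(s))
  byte[3]=0xB1 cont=1 payload=0x31=49: acc |= 49<<0 -> acc=49 shift=7
  byte[4]=0x8E cont=1 payload=0x0E=14: acc |= 14<<7 -> acc=1841 shift=14
  byte[5]=0xC2 cont=1 payload=0x42=66: acc |= 66<<14 -> acc=1083185 shift=21
  byte[6]=0x07 cont=0 payload=0x07=7: acc |= 7<<21 -> acc=15763249 shift=28 [end]
Varint 2: bytes[3:7] = B1 8E C2 07 -> value 15763249 (4 byte(s))
  byte[7]=0xB8 cont=1 payload=0x38=56: acc |= 56<<0 -> acc=56 shift=7
  byte[8]=0x66 cont=0 payload=0x66=102: acc |= 102<<7 -> acc=13112 shift=14 [end]
Varint 3: bytes[7:9] = B8 66 -> value 13112 (2 byte(s))

Answer: 1953207 15763249 13112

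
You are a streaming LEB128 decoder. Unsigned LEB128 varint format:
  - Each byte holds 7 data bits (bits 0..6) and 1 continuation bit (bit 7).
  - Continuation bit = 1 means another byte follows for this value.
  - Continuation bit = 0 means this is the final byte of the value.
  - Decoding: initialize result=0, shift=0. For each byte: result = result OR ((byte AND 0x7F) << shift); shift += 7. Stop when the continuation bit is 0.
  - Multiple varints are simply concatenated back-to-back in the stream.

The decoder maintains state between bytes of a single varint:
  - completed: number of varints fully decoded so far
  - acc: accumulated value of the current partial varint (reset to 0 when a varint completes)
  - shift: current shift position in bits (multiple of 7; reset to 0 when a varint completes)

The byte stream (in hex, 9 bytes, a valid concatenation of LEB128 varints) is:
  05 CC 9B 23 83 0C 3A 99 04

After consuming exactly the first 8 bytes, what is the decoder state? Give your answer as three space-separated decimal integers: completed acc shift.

Answer: 4 25 7

Derivation:
byte[0]=0x05 cont=0 payload=0x05: varint #1 complete (value=5); reset -> completed=1 acc=0 shift=0
byte[1]=0xCC cont=1 payload=0x4C: acc |= 76<<0 -> completed=1 acc=76 shift=7
byte[2]=0x9B cont=1 payload=0x1B: acc |= 27<<7 -> completed=1 acc=3532 shift=14
byte[3]=0x23 cont=0 payload=0x23: varint #2 complete (value=576972); reset -> completed=2 acc=0 shift=0
byte[4]=0x83 cont=1 payload=0x03: acc |= 3<<0 -> completed=2 acc=3 shift=7
byte[5]=0x0C cont=0 payload=0x0C: varint #3 complete (value=1539); reset -> completed=3 acc=0 shift=0
byte[6]=0x3A cont=0 payload=0x3A: varint #4 complete (value=58); reset -> completed=4 acc=0 shift=0
byte[7]=0x99 cont=1 payload=0x19: acc |= 25<<0 -> completed=4 acc=25 shift=7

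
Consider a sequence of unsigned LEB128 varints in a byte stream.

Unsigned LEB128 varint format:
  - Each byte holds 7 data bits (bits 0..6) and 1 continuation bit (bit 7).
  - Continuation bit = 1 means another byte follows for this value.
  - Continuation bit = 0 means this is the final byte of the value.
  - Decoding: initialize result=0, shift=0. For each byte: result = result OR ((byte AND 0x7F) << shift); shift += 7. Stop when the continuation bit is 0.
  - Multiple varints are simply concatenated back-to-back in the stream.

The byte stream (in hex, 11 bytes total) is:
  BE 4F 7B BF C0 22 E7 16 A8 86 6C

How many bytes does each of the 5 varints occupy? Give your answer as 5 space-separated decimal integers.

  byte[0]=0xBE cont=1 payload=0x3E=62: acc |= 62<<0 -> acc=62 shift=7
  byte[1]=0x4F cont=0 payload=0x4F=79: acc |= 79<<7 -> acc=10174 shift=14 [end]
Varint 1: bytes[0:2] = BE 4F -> value 10174 (2 byte(s))
  byte[2]=0x7B cont=0 payload=0x7B=123: acc |= 123<<0 -> acc=123 shift=7 [end]
Varint 2: bytes[2:3] = 7B -> value 123 (1 byte(s))
  byte[3]=0xBF cont=1 payload=0x3F=63: acc |= 63<<0 -> acc=63 shift=7
  byte[4]=0xC0 cont=1 payload=0x40=64: acc |= 64<<7 -> acc=8255 shift=14
  byte[5]=0x22 cont=0 payload=0x22=34: acc |= 34<<14 -> acc=565311 shift=21 [end]
Varint 3: bytes[3:6] = BF C0 22 -> value 565311 (3 byte(s))
  byte[6]=0xE7 cont=1 payload=0x67=103: acc |= 103<<0 -> acc=103 shift=7
  byte[7]=0x16 cont=0 payload=0x16=22: acc |= 22<<7 -> acc=2919 shift=14 [end]
Varint 4: bytes[6:8] = E7 16 -> value 2919 (2 byte(s))
  byte[8]=0xA8 cont=1 payload=0x28=40: acc |= 40<<0 -> acc=40 shift=7
  byte[9]=0x86 cont=1 payload=0x06=6: acc |= 6<<7 -> acc=808 shift=14
  byte[10]=0x6C cont=0 payload=0x6C=108: acc |= 108<<14 -> acc=1770280 shift=21 [end]
Varint 5: bytes[8:11] = A8 86 6C -> value 1770280 (3 byte(s))

Answer: 2 1 3 2 3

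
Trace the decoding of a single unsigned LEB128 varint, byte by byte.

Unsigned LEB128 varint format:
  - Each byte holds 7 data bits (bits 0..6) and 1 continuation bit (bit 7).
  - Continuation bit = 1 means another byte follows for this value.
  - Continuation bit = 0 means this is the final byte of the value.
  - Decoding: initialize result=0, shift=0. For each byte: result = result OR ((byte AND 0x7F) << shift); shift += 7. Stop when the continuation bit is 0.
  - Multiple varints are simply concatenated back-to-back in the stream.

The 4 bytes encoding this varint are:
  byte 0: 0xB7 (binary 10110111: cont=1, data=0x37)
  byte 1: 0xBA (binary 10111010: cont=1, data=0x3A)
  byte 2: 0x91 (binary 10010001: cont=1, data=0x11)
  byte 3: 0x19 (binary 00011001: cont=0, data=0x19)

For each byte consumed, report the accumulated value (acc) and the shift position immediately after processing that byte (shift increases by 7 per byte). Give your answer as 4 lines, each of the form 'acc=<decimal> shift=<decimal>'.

Answer: acc=55 shift=7
acc=7479 shift=14
acc=286007 shift=21
acc=52714807 shift=28

Derivation:
byte 0=0xB7: payload=0x37=55, contrib = 55<<0 = 55; acc -> 55, shift -> 7
byte 1=0xBA: payload=0x3A=58, contrib = 58<<7 = 7424; acc -> 7479, shift -> 14
byte 2=0x91: payload=0x11=17, contrib = 17<<14 = 278528; acc -> 286007, shift -> 21
byte 3=0x19: payload=0x19=25, contrib = 25<<21 = 52428800; acc -> 52714807, shift -> 28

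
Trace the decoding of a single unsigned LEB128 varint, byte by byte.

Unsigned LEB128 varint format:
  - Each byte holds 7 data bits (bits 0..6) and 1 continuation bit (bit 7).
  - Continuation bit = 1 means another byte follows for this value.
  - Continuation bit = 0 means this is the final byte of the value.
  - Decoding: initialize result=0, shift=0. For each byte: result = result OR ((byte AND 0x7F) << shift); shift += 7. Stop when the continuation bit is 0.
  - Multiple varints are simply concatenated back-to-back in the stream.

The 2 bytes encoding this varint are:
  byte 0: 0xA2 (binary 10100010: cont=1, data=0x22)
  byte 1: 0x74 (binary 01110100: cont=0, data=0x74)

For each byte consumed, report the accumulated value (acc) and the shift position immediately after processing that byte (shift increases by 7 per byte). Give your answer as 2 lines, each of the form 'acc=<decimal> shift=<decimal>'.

byte 0=0xA2: payload=0x22=34, contrib = 34<<0 = 34; acc -> 34, shift -> 7
byte 1=0x74: payload=0x74=116, contrib = 116<<7 = 14848; acc -> 14882, shift -> 14

Answer: acc=34 shift=7
acc=14882 shift=14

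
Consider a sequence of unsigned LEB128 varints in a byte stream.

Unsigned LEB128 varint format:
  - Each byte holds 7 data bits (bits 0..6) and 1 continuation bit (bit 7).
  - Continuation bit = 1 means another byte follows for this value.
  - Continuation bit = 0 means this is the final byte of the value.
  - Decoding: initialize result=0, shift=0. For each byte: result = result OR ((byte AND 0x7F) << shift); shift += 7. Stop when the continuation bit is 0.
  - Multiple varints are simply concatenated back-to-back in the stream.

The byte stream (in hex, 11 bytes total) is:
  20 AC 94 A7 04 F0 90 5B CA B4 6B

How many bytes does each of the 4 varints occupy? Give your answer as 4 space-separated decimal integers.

  byte[0]=0x20 cont=0 payload=0x20=32: acc |= 32<<0 -> acc=32 shift=7 [end]
Varint 1: bytes[0:1] = 20 -> value 32 (1 byte(s))
  byte[1]=0xAC cont=1 payload=0x2C=44: acc |= 44<<0 -> acc=44 shift=7
  byte[2]=0x94 cont=1 payload=0x14=20: acc |= 20<<7 -> acc=2604 shift=14
  byte[3]=0xA7 cont=1 payload=0x27=39: acc |= 39<<14 -> acc=641580 shift=21
  byte[4]=0x04 cont=0 payload=0x04=4: acc |= 4<<21 -> acc=9030188 shift=28 [end]
Varint 2: bytes[1:5] = AC 94 A7 04 -> value 9030188 (4 byte(s))
  byte[5]=0xF0 cont=1 payload=0x70=112: acc |= 112<<0 -> acc=112 shift=7
  byte[6]=0x90 cont=1 payload=0x10=16: acc |= 16<<7 -> acc=2160 shift=14
  byte[7]=0x5B cont=0 payload=0x5B=91: acc |= 91<<14 -> acc=1493104 shift=21 [end]
Varint 3: bytes[5:8] = F0 90 5B -> value 1493104 (3 byte(s))
  byte[8]=0xCA cont=1 payload=0x4A=74: acc |= 74<<0 -> acc=74 shift=7
  byte[9]=0xB4 cont=1 payload=0x34=52: acc |= 52<<7 -> acc=6730 shift=14
  byte[10]=0x6B cont=0 payload=0x6B=107: acc |= 107<<14 -> acc=1759818 shift=21 [end]
Varint 4: bytes[8:11] = CA B4 6B -> value 1759818 (3 byte(s))

Answer: 1 4 3 3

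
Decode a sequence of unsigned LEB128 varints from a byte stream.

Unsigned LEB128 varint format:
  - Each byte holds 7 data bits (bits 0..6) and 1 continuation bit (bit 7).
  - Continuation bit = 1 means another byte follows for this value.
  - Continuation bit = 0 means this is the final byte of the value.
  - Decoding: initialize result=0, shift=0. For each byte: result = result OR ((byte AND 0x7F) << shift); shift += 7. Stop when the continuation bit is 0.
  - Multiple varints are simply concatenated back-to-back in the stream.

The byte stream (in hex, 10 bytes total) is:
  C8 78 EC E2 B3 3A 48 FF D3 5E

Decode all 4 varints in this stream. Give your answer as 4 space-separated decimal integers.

  byte[0]=0xC8 cont=1 payload=0x48=72: acc |= 72<<0 -> acc=72 shift=7
  byte[1]=0x78 cont=0 payload=0x78=120: acc |= 120<<7 -> acc=15432 shift=14 [end]
Varint 1: bytes[0:2] = C8 78 -> value 15432 (2 byte(s))
  byte[2]=0xEC cont=1 payload=0x6C=108: acc |= 108<<0 -> acc=108 shift=7
  byte[3]=0xE2 cont=1 payload=0x62=98: acc |= 98<<7 -> acc=12652 shift=14
  byte[4]=0xB3 cont=1 payload=0x33=51: acc |= 51<<14 -> acc=848236 shift=21
  byte[5]=0x3A cont=0 payload=0x3A=58: acc |= 58<<21 -> acc=122483052 shift=28 [end]
Varint 2: bytes[2:6] = EC E2 B3 3A -> value 122483052 (4 byte(s))
  byte[6]=0x48 cont=0 payload=0x48=72: acc |= 72<<0 -> acc=72 shift=7 [end]
Varint 3: bytes[6:7] = 48 -> value 72 (1 byte(s))
  byte[7]=0xFF cont=1 payload=0x7F=127: acc |= 127<<0 -> acc=127 shift=7
  byte[8]=0xD3 cont=1 payload=0x53=83: acc |= 83<<7 -> acc=10751 shift=14
  byte[9]=0x5E cont=0 payload=0x5E=94: acc |= 94<<14 -> acc=1550847 shift=21 [end]
Varint 4: bytes[7:10] = FF D3 5E -> value 1550847 (3 byte(s))

Answer: 15432 122483052 72 1550847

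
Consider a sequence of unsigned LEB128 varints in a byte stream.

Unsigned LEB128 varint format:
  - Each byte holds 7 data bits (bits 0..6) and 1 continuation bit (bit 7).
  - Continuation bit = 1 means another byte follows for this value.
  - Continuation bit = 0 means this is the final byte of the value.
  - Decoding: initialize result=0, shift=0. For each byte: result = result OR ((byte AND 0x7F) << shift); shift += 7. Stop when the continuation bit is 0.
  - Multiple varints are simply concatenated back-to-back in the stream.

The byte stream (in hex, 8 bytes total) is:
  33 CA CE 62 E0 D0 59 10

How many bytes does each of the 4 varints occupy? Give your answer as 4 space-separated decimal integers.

Answer: 1 3 3 1

Derivation:
  byte[0]=0x33 cont=0 payload=0x33=51: acc |= 51<<0 -> acc=51 shift=7 [end]
Varint 1: bytes[0:1] = 33 -> value 51 (1 byte(s))
  byte[1]=0xCA cont=1 payload=0x4A=74: acc |= 74<<0 -> acc=74 shift=7
  byte[2]=0xCE cont=1 payload=0x4E=78: acc |= 78<<7 -> acc=10058 shift=14
  byte[3]=0x62 cont=0 payload=0x62=98: acc |= 98<<14 -> acc=1615690 shift=21 [end]
Varint 2: bytes[1:4] = CA CE 62 -> value 1615690 (3 byte(s))
  byte[4]=0xE0 cont=1 payload=0x60=96: acc |= 96<<0 -> acc=96 shift=7
  byte[5]=0xD0 cont=1 payload=0x50=80: acc |= 80<<7 -> acc=10336 shift=14
  byte[6]=0x59 cont=0 payload=0x59=89: acc |= 89<<14 -> acc=1468512 shift=21 [end]
Varint 3: bytes[4:7] = E0 D0 59 -> value 1468512 (3 byte(s))
  byte[7]=0x10 cont=0 payload=0x10=16: acc |= 16<<0 -> acc=16 shift=7 [end]
Varint 4: bytes[7:8] = 10 -> value 16 (1 byte(s))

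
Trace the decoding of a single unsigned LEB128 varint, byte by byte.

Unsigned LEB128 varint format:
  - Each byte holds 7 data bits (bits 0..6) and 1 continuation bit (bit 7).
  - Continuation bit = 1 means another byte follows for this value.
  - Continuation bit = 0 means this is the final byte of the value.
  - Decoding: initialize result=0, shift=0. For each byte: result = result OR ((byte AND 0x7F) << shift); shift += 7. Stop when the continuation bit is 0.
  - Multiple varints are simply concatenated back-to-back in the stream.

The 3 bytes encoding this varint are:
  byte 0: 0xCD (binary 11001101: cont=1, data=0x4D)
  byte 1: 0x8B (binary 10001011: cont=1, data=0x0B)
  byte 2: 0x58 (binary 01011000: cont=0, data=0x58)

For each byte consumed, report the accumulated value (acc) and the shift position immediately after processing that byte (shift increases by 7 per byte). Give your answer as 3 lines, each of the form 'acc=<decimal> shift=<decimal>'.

byte 0=0xCD: payload=0x4D=77, contrib = 77<<0 = 77; acc -> 77, shift -> 7
byte 1=0x8B: payload=0x0B=11, contrib = 11<<7 = 1408; acc -> 1485, shift -> 14
byte 2=0x58: payload=0x58=88, contrib = 88<<14 = 1441792; acc -> 1443277, shift -> 21

Answer: acc=77 shift=7
acc=1485 shift=14
acc=1443277 shift=21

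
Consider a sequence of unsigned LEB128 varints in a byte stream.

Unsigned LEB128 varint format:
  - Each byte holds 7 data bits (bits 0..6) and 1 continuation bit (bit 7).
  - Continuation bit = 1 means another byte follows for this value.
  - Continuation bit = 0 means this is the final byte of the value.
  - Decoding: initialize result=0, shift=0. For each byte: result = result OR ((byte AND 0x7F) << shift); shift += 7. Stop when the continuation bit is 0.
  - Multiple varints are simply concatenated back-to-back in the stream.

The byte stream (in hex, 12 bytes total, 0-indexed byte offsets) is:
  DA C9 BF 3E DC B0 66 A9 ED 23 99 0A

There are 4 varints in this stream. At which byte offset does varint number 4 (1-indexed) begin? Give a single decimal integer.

  byte[0]=0xDA cont=1 payload=0x5A=90: acc |= 90<<0 -> acc=90 shift=7
  byte[1]=0xC9 cont=1 payload=0x49=73: acc |= 73<<7 -> acc=9434 shift=14
  byte[2]=0xBF cont=1 payload=0x3F=63: acc |= 63<<14 -> acc=1041626 shift=21
  byte[3]=0x3E cont=0 payload=0x3E=62: acc |= 62<<21 -> acc=131065050 shift=28 [end]
Varint 1: bytes[0:4] = DA C9 BF 3E -> value 131065050 (4 byte(s))
  byte[4]=0xDC cont=1 payload=0x5C=92: acc |= 92<<0 -> acc=92 shift=7
  byte[5]=0xB0 cont=1 payload=0x30=48: acc |= 48<<7 -> acc=6236 shift=14
  byte[6]=0x66 cont=0 payload=0x66=102: acc |= 102<<14 -> acc=1677404 shift=21 [end]
Varint 2: bytes[4:7] = DC B0 66 -> value 1677404 (3 byte(s))
  byte[7]=0xA9 cont=1 payload=0x29=41: acc |= 41<<0 -> acc=41 shift=7
  byte[8]=0xED cont=1 payload=0x6D=109: acc |= 109<<7 -> acc=13993 shift=14
  byte[9]=0x23 cont=0 payload=0x23=35: acc |= 35<<14 -> acc=587433 shift=21 [end]
Varint 3: bytes[7:10] = A9 ED 23 -> value 587433 (3 byte(s))
  byte[10]=0x99 cont=1 payload=0x19=25: acc |= 25<<0 -> acc=25 shift=7
  byte[11]=0x0A cont=0 payload=0x0A=10: acc |= 10<<7 -> acc=1305 shift=14 [end]
Varint 4: bytes[10:12] = 99 0A -> value 1305 (2 byte(s))

Answer: 10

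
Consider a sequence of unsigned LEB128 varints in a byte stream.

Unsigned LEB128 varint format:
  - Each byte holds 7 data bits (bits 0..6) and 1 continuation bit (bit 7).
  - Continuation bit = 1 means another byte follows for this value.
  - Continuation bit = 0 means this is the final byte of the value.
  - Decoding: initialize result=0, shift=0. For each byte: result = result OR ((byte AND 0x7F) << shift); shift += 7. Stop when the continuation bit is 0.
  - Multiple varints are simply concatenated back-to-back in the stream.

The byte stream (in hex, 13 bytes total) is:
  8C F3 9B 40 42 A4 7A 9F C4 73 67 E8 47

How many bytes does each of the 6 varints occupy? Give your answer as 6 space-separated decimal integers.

Answer: 4 1 2 3 1 2

Derivation:
  byte[0]=0x8C cont=1 payload=0x0C=12: acc |= 12<<0 -> acc=12 shift=7
  byte[1]=0xF3 cont=1 payload=0x73=115: acc |= 115<<7 -> acc=14732 shift=14
  byte[2]=0x9B cont=1 payload=0x1B=27: acc |= 27<<14 -> acc=457100 shift=21
  byte[3]=0x40 cont=0 payload=0x40=64: acc |= 64<<21 -> acc=134674828 shift=28 [end]
Varint 1: bytes[0:4] = 8C F3 9B 40 -> value 134674828 (4 byte(s))
  byte[4]=0x42 cont=0 payload=0x42=66: acc |= 66<<0 -> acc=66 shift=7 [end]
Varint 2: bytes[4:5] = 42 -> value 66 (1 byte(s))
  byte[5]=0xA4 cont=1 payload=0x24=36: acc |= 36<<0 -> acc=36 shift=7
  byte[6]=0x7A cont=0 payload=0x7A=122: acc |= 122<<7 -> acc=15652 shift=14 [end]
Varint 3: bytes[5:7] = A4 7A -> value 15652 (2 byte(s))
  byte[7]=0x9F cont=1 payload=0x1F=31: acc |= 31<<0 -> acc=31 shift=7
  byte[8]=0xC4 cont=1 payload=0x44=68: acc |= 68<<7 -> acc=8735 shift=14
  byte[9]=0x73 cont=0 payload=0x73=115: acc |= 115<<14 -> acc=1892895 shift=21 [end]
Varint 4: bytes[7:10] = 9F C4 73 -> value 1892895 (3 byte(s))
  byte[10]=0x67 cont=0 payload=0x67=103: acc |= 103<<0 -> acc=103 shift=7 [end]
Varint 5: bytes[10:11] = 67 -> value 103 (1 byte(s))
  byte[11]=0xE8 cont=1 payload=0x68=104: acc |= 104<<0 -> acc=104 shift=7
  byte[12]=0x47 cont=0 payload=0x47=71: acc |= 71<<7 -> acc=9192 shift=14 [end]
Varint 6: bytes[11:13] = E8 47 -> value 9192 (2 byte(s))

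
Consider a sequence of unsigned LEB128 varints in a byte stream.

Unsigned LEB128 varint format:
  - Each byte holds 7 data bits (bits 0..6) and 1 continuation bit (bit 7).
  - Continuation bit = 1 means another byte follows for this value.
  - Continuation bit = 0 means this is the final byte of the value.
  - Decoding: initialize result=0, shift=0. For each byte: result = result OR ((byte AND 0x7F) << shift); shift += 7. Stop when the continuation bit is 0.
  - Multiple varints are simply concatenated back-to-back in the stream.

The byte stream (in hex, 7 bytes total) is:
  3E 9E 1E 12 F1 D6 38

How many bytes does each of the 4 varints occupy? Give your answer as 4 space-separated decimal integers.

  byte[0]=0x3E cont=0 payload=0x3E=62: acc |= 62<<0 -> acc=62 shift=7 [end]
Varint 1: bytes[0:1] = 3E -> value 62 (1 byte(s))
  byte[1]=0x9E cont=1 payload=0x1E=30: acc |= 30<<0 -> acc=30 shift=7
  byte[2]=0x1E cont=0 payload=0x1E=30: acc |= 30<<7 -> acc=3870 shift=14 [end]
Varint 2: bytes[1:3] = 9E 1E -> value 3870 (2 byte(s))
  byte[3]=0x12 cont=0 payload=0x12=18: acc |= 18<<0 -> acc=18 shift=7 [end]
Varint 3: bytes[3:4] = 12 -> value 18 (1 byte(s))
  byte[4]=0xF1 cont=1 payload=0x71=113: acc |= 113<<0 -> acc=113 shift=7
  byte[5]=0xD6 cont=1 payload=0x56=86: acc |= 86<<7 -> acc=11121 shift=14
  byte[6]=0x38 cont=0 payload=0x38=56: acc |= 56<<14 -> acc=928625 shift=21 [end]
Varint 4: bytes[4:7] = F1 D6 38 -> value 928625 (3 byte(s))

Answer: 1 2 1 3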